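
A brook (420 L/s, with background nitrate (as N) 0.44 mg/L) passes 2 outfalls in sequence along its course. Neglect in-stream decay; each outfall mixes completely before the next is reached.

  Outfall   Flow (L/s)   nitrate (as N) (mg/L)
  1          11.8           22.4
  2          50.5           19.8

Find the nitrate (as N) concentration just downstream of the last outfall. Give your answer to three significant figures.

3.00 mg/L

Below outfall 1: Q → 431.8 L/s, C = (420.0·0.4400 + 11.80·22.40)/431.8 = 1.040 mg/L.
Below outfall 2: Q → 482.3 L/s, C = (431.8·1.040 + 50.50·19.80)/482.3 = 3.004 mg/L.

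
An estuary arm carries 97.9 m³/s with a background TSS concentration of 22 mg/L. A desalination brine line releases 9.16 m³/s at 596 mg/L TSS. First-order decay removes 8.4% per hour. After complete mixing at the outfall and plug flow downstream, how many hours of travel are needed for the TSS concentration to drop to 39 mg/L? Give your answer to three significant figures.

Mass balance: C = (97.90·22.00 + 9.160·596.0) / 107.1 = 7613/107.1 = 71.11 mg/L.
8.4%/h lost → k = −ln(1 − 0.084) = 0.08774 h⁻¹.
71.11·exp(−k·t) = 39 → t = ln(71.11/39)/k = 24650 s = 6.846 h.

6.85 h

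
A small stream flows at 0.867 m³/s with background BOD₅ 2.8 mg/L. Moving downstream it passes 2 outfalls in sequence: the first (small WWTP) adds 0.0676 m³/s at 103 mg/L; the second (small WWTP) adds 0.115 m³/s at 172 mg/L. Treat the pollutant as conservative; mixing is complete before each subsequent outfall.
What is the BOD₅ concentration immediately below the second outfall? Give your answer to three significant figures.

Outfall 1: combined Q = 0.9346 m³/s; C = (0.8670·2.800 + 0.06760·103.0)/0.9346 = 10.05 mg/L.
Outfall 2: combined Q = 1.050 m³/s; C = (0.9346·10.05 + 0.1150·172.0)/1.050 = 27.79 mg/L.

27.8 mg/L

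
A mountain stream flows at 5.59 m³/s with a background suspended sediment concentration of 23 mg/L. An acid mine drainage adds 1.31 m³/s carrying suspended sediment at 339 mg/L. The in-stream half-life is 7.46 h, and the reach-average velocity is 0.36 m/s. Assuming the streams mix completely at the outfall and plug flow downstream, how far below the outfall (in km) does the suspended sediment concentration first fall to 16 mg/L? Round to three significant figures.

Conservation of mass: C = (5.590·23.00 + 1.310·339.0) / 6.900 = 572.7/6.900 = 82.99 mg/L.
Half-life 7.46 h → k = ln 2 / 7.46 = 0.09292 h⁻¹ = 2.230 d⁻¹.
Set 82.99·exp(−k·t) = 16 → t = ln(82.99/16)/k = 63780 s = 17.72 h.
Distance = v·t = 0.36·63780 = 22960 m = 22.96 km.

23.0 km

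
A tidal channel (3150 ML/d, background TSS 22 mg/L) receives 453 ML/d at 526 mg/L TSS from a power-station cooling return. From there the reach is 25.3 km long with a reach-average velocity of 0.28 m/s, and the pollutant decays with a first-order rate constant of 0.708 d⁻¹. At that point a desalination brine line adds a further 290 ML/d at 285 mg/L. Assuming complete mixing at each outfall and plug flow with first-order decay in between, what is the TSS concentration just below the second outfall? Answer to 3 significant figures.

Mass balance: C = (3150·22.00 + 453.0·526.0) / 3603 = 307600/3603 = 85.37 mg/L; combined flow 3603 ML/d.
Travel time t = 25.3·1000 / 0.28 = 90360 s = 25.10 h.
After decay, C = 85.37 × e^(−kt) = 85.37 × 0.4769 = 40.71 mg/L.
Second outfall: C = (3603·40.71 + 290.0·285.0)/3893 = 58.91 mg/L.

58.9 mg/L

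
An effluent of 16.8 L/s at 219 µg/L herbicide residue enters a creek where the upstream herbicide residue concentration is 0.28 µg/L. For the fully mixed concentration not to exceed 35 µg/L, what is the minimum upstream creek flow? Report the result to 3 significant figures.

89.0 L/s

Set C_mix = 35: (Q·0.2800 + 16.80·219.0) / (Q + 16.80) = 35
→ Q = 16.80·(219.0 − 35)/(35 − 0.2800) = 89.03 L/s.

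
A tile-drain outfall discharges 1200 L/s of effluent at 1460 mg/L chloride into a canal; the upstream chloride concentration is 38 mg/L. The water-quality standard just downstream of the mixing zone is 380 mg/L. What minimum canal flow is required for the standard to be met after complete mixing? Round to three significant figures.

3790 L/s

Set C_mix = 380: (Q·38.00 + 1200·1460) / (Q + 1200) = 380
→ Q = 1200·(1460 − 380)/(380 − 38.00) = 3789 L/s.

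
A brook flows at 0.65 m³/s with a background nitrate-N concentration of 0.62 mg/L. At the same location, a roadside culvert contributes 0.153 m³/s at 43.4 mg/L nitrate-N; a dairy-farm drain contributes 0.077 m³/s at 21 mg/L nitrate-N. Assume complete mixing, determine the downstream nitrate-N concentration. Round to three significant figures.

After mixing, C = (0.6500·0.6200 + 0.1530·43.40 + 0.07700·21.00) / 0.8800 = 8.660/0.8800 = 9.841 mg/L.

9.84 mg/L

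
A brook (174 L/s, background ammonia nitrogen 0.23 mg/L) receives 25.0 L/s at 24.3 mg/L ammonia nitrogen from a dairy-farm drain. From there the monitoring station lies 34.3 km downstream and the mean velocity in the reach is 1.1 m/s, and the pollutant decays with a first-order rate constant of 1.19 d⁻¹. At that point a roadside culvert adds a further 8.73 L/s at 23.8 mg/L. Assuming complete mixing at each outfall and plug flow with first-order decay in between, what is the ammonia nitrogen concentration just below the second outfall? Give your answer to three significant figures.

3.03 mg/L

Flow-weighted average: C = (174.0·0.2300 + 25.00·24.30) / 199.0 = 647.5/199.0 = 3.254 mg/L; combined flow 199.0 L/s.
Travel time t = 34.3·1000 / 1.1 = 31180 s = 8.662 h.
First-order decay: C = 3.254·exp(−k·t) = 3.254·0.6509 = 2.118 mg/L.
Second outfall: C = (199.0·2.118 + 8.730·23.80)/207.7 = 3.029 mg/L.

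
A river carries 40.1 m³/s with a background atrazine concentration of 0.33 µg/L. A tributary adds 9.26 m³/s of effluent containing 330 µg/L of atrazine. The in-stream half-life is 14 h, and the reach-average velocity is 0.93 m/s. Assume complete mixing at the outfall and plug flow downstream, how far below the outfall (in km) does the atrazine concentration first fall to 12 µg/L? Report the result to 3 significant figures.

Mixed concentration C = ΣQC/ΣQ = (40.10·0.3300 + 9.260·330.0) / 49.36 = 3069/49.36 = 62.18 µg/L.
Half-life 14 h → k = ln 2 / 14 = 0.04951 h⁻¹ = 1.188 d⁻¹.
Set 62.18·exp(−k·t) = 12 → t = ln(62.18/12)/k = 119600 s = 33.23 h.
Distance = v·t = 0.93·119600 = 111200 m = 111.2 km.

111 km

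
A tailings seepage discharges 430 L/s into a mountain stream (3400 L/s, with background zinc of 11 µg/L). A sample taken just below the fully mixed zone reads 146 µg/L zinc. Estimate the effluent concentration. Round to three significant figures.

1210 µg/L

Mass balance: 3400·11.00 + 430.0·Cₑ = 3830·146.0
→ Cₑ = (3830·146.0 − 3400·11.00) / 430.0 = 1213 µg/L.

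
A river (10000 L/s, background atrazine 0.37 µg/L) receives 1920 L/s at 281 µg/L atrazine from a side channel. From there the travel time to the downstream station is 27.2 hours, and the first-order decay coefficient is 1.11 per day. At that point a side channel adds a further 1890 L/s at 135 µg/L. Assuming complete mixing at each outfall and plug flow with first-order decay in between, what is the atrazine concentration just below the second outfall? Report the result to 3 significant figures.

Conservation of mass: C = (10000·0.3700 + 1920·281.0) / 11920 = 543200/11920 = 45.57 µg/L; combined flow 11920 L/s.
First-order decay: C = 45.57·exp(−k·t) = 45.57·0.2842 = 12.95 µg/L.
At the second outfall, C = (11920·12.95 + 1890·135.0) / (11920 + 1890) = 29.66 µg/L.

29.7 µg/L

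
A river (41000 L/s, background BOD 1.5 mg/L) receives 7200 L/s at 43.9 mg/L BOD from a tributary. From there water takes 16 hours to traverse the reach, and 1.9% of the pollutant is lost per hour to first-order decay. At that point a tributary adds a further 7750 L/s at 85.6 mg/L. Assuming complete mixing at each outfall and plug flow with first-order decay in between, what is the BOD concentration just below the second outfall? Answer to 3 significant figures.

16.8 mg/L

Mass balance: C = (41000·1.500 + 7200·43.90) / 48200 = 377600/48200 = 7.834 mg/L; combined flow 48200 L/s.
1.9%/h lost → k = −ln(1 − 0.019) = 0.01918 h⁻¹.
After decay, C = 7.834 × e^(−kt) = 7.834 × 0.7357 = 5.763 mg/L.
Second outfall: C = (48200·5.763 + 7750·85.60)/55950 = 16.82 mg/L.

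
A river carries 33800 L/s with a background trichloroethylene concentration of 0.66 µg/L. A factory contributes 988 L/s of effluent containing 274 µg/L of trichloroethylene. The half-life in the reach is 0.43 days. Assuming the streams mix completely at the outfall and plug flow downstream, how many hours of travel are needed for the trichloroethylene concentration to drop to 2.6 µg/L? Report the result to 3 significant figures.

Mixed concentration C = ΣQC/ΣQ = (33800·0.6600 + 988.0·274.0) / 34790 = 293000/34790 = 8.423 µg/L.
Half-life 0.43 d → k = ln 2 / 0.43 = 1.612 d⁻¹.
8.423·exp(−k·t) = 2.6 → t = ln(8.423/2.6)/k = 63000 s = 17.50 h.

17.5 h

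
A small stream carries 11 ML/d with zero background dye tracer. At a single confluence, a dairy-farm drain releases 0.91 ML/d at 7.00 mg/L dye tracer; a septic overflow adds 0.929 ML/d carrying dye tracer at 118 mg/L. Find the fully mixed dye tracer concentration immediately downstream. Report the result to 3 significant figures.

Conservation of mass: C = (11.00·0 + 0.9100·7.000 + 0.9290·118.0) / 12.84 = 116.0/12.84 = 9.034 mg/L.

9.03 mg/L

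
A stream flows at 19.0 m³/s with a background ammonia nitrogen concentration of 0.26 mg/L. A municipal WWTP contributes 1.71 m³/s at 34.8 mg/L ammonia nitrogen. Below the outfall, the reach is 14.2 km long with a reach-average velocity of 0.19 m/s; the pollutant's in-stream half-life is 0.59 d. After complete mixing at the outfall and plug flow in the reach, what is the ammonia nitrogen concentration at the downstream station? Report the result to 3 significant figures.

Conservation of mass: C = (19.00·0.2600 + 1.710·34.80) / 20.71 = 64.45/20.71 = 3.112 mg/L.
Travel time t = 14.2·1000 / 0.19 = 74740 s = 20.76 h.
Half-life 0.59 d → k = ln 2 / 0.59 = 1.175 d⁻¹.
Decay over the reach: 3.112·exp(−kt) = 3.112·0.3620 = 1.126 mg/L.

1.13 mg/L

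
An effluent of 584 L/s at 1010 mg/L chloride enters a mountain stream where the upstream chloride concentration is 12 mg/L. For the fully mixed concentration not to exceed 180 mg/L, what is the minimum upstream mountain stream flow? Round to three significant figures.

Set C_mix = 180: (Q·12.00 + 584.0·1010) / (Q + 584.0) = 180
→ Q = 584.0·(1010 − 180)/(180 − 12.00) = 2885 L/s.

2890 L/s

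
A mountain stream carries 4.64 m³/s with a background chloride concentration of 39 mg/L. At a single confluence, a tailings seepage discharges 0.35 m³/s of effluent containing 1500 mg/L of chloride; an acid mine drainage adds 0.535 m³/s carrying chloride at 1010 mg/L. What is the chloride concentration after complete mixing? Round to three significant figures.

After mixing, C = (4.640·39.00 + 0.3500·1500 + 0.5350·1010) / 5.525 = 1246/5.525 = 225.6 mg/L.

226 mg/L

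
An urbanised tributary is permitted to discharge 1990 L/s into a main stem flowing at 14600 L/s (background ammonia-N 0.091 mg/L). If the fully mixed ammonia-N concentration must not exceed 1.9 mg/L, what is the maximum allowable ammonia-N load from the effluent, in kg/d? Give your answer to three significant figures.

2610 kg/d

Mass balance at the limit: 14600·0.09100 + 1990·Cₑ = 16590·1.9 → Cₑ = 15.17 mg/L.
1990 L/s = 1.990 m³/s. Load = 1.990 m³/s × 15.17 g/m³ × 86 400 s/d = 2609 kg/d.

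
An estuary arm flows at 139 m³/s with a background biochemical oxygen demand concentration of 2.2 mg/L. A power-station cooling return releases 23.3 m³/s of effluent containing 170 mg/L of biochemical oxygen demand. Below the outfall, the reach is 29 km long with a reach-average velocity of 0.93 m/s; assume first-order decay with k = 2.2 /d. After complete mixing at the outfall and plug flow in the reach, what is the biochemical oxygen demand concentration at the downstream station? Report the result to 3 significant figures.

11.9 mg/L

After mixing, C = (139.0·2.200 + 23.30·170.0) / 162.3 = 4267/162.3 = 26.29 mg/L.
Travel time t = 29·1000 / 0.93 = 31180 s = 8.662 h.
Decay over the reach: 26.29·exp(−kt) = 26.29·0.4520 = 11.88 mg/L.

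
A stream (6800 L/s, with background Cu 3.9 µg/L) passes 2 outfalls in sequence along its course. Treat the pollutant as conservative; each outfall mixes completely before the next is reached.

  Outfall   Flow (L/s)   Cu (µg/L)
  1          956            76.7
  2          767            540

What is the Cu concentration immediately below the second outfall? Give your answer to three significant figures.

Outfall 1: combined Q = 7756 L/s; C = (6800·3.900 + 956.0·76.70)/7756 = 12.87 µg/L.
Outfall 2: combined Q = 8523 L/s; C = (7756·12.87 + 767.0·540.0)/8523 = 60.31 µg/L.

60.3 µg/L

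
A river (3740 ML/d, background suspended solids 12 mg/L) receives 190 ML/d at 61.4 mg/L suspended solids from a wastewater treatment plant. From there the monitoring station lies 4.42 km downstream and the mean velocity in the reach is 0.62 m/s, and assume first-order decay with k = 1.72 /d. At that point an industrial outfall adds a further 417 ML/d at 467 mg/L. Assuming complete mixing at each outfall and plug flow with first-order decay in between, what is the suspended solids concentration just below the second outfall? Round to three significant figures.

Conservation of mass: C = (3740·12.00 + 190.0·61.40) / 3930 = 56550/3930 = 14.39 mg/L; combined flow 3930 ML/d.
Travel time t = 4.42·1000 / 0.62 = 7129 s = 1.980 h.
First-order decay: C = 14.39·exp(−k·t) = 14.39·0.8677 = 12.48 mg/L.
Second outfall: C = (3930·12.48 + 417.0·467.0)/4347 = 56.09 mg/L.

56.1 mg/L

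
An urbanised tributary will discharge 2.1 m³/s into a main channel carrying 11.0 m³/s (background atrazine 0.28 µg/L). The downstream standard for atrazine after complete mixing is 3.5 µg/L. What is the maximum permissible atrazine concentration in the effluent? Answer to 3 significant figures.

At the limit, (Qr·Cr + Qe·Cₑ)/(Qr + Qe) = 3.5:
Cₑ = (13.10·3.5 − 11.00·0.2800) / 2.100 = 20.37 µg/L.

20.4 µg/L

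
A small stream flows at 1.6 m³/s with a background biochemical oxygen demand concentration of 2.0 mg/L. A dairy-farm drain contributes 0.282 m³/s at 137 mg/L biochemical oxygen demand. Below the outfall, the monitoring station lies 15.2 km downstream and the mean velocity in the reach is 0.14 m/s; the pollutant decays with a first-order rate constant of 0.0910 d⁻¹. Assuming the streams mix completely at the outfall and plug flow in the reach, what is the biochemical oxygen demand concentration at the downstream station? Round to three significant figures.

Mixed concentration C = ΣQC/ΣQ = (1.600·2.000 + 0.2820·137.0) / 1.882 = 41.83/1.882 = 22.23 mg/L.
Travel time t = 15.2·1000 / 0.14 = 108600 s = 30.16 h.
Decay over the reach: 22.23·exp(−kt) = 22.23·0.8919 = 19.83 mg/L.

19.8 mg/L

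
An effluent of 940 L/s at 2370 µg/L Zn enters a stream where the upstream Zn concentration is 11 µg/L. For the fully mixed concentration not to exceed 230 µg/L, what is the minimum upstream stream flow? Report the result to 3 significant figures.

Set C_mix = 230: (Q·11.00 + 940.0·2370) / (Q + 940.0) = 230
→ Q = 940.0·(2370 − 230)/(230 − 11.00) = 9185 L/s.

9190 L/s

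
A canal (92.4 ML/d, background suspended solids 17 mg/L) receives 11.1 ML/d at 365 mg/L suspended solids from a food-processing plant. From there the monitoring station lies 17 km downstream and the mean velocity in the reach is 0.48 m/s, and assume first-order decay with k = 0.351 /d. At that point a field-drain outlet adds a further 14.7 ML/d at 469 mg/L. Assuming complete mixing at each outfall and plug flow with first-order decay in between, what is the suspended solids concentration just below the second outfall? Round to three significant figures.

Flow-weighted average: C = (92.40·17.00 + 11.10·365.0) / 103.5 = 5622/103.5 = 54.32 mg/L; combined flow 103.5 ML/d.
Travel time t = 17·1000 / 0.48 = 35420 s = 9.838 h.
After decay, C = 54.32 × e^(−kt) = 54.32 × 0.8660 = 47.04 mg/L.
Second outfall: C = (103.5·47.04 + 14.70·469.0)/118.2 = 99.52 mg/L.

99.5 mg/L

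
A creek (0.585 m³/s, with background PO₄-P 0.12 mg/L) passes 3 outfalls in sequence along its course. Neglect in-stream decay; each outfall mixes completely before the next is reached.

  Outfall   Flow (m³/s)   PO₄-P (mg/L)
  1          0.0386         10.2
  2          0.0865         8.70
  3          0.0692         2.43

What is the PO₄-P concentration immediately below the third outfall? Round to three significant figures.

1.78 mg/L

After outfall 1: Q = 0.5850 + 0.03860 = 0.6236 m³/s; C = (0.5850·0.1200 + 0.03860·10.20)/0.6236 = 0.7439 mg/L.
After outfall 2: Q = 0.6236 + 0.08650 = 0.7101 m³/s; C = (0.6236·0.7439 + 0.08650·8.700)/0.7101 = 1.713 mg/L.
After outfall 3: Q = 0.7101 + 0.06920 = 0.7793 m³/s; C = (0.7101·1.713 + 0.06920·2.430)/0.7793 = 1.777 mg/L.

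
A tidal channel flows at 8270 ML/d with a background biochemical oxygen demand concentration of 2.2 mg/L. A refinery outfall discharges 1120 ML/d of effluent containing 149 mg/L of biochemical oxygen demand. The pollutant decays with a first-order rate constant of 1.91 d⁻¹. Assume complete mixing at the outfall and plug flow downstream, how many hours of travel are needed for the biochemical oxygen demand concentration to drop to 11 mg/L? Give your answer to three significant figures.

7.33 h

Mixed concentration C = ΣQC/ΣQ = (8270·2.200 + 1120·149.0) / 9390 = 185100/9390 = 19.71 mg/L.
19.71·exp(−k·t) = 11 → t = ln(19.71/11)/k = 26380 s = 7.328 h.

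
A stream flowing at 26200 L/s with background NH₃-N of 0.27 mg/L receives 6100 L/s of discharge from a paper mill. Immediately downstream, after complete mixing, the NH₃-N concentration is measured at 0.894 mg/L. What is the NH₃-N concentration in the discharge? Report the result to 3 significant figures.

Mass balance: 26200·0.2700 + 6100·Cₑ = 32300·0.8940
→ Cₑ = (32300·0.8940 − 26200·0.2700) / 6100 = 3.574 mg/L.

3.57 mg/L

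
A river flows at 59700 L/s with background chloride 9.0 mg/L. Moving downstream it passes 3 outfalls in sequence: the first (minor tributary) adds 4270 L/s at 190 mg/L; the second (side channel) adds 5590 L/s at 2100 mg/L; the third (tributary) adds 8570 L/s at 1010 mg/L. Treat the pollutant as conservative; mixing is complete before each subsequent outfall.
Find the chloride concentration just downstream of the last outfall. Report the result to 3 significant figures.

278 mg/L

Outfall 1: combined Q = 63970 L/s; C = (59700·9.000 + 4270·190.0)/63970 = 21.08 mg/L.
Outfall 2: combined Q = 69560 L/s; C = (63970·21.08 + 5590·2100)/69560 = 188.1 mg/L.
Outfall 3: combined Q = 78130 L/s; C = (69560·188.1 + 8570·1010)/78130 = 278.3 mg/L.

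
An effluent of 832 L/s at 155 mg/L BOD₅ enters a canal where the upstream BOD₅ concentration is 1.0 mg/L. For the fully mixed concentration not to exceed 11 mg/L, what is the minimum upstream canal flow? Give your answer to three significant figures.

12000 L/s

Set C_mix = 11: (Q·1.000 + 832.0·155.0) / (Q + 832.0) = 11
→ Q = 832.0·(155.0 − 11)/(11 − 1.000) = 11980 L/s.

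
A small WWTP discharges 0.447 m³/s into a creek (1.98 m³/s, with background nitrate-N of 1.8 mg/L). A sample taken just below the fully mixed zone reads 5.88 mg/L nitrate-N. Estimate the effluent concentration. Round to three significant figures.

24.0 mg/L

Mass balance: 1.980·1.800 + 0.4470·Cₑ = 2.427·5.880
→ Cₑ = (2.427·5.880 − 1.980·1.800) / 0.4470 = 23.95 mg/L.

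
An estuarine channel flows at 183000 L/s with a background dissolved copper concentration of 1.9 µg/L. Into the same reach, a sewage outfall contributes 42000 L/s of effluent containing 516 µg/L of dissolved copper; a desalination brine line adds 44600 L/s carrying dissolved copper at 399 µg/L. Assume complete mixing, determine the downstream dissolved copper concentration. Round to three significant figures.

Mass balance: C = (183000·1.900 + 42000·516.0 + 44600·399.0) / 269600 = 39820000/269600 = 147.7 µg/L.

148 µg/L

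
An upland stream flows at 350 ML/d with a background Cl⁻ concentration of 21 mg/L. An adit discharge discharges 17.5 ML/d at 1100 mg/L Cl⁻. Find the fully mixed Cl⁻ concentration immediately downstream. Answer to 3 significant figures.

72.4 mg/L

After mixing, C = (350.0·21.00 + 17.50·1100) / 367.5 = 26600/367.5 = 72.38 mg/L.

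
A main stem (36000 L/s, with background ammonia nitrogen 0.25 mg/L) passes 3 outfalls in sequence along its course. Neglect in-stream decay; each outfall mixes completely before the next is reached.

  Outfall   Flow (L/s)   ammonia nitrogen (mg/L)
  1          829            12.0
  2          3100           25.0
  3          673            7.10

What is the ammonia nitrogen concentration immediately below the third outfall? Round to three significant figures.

After outfall 1: Q = 36000 + 829.0 = 36830 L/s; C = (36000·0.2500 + 829.0·12.00)/36830 = 0.5145 mg/L.
After outfall 2: Q = 36830 + 3100 = 39930 L/s; C = (36830·0.5145 + 3100·25.00)/39930 = 2.415 mg/L.
After outfall 3: Q = 39930 + 673.0 = 40600 L/s; C = (39930·2.415 + 673.0·7.100)/40600 = 2.493 mg/L.

2.49 mg/L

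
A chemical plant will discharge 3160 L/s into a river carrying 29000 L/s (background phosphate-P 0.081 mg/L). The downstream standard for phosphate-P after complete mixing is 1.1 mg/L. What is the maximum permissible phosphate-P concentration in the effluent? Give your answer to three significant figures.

10.5 mg/L

At the limit, (Qr·Cr + Qe·Cₑ)/(Qr + Qe) = 1.1:
Cₑ = (32160·1.1 − 29000·0.08100) / 3160 = 10.45 mg/L.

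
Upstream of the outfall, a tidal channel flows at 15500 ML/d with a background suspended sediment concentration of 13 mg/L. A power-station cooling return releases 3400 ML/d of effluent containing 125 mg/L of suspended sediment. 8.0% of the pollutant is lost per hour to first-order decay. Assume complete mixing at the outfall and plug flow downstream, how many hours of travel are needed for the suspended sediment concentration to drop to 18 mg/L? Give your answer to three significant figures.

Mass balance: C = (15500·13.00 + 3400·125.0) / 18900 = 626500/18900 = 33.15 mg/L.
8.0%/h lost → k = −ln(1 − 0.08) = 0.08338 h⁻¹.
33.15·exp(−k·t) = 18 → t = ln(33.15/18)/k = 26360 s = 7.323 h.

7.32 h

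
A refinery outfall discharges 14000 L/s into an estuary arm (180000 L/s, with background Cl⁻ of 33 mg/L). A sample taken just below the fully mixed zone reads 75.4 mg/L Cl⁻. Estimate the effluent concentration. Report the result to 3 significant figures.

621 mg/L

Mass balance: 180000·33.00 + 14000·Cₑ = 194000·75.40
→ Cₑ = (194000·75.40 − 180000·33.00) / 14000 = 620.5 mg/L.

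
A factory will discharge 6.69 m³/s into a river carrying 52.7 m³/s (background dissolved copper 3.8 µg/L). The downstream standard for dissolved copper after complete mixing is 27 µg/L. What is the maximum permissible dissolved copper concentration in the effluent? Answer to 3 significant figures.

At the limit, (Qr·Cr + Qe·Cₑ)/(Qr + Qe) = 27:
Cₑ = (59.39·27 − 52.70·3.800) / 6.690 = 209.8 µg/L.

210 µg/L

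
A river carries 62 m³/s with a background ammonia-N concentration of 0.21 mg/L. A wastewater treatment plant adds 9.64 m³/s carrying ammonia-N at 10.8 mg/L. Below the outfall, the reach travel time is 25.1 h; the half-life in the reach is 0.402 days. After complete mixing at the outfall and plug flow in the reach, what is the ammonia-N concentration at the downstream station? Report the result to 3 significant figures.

0.269 mg/L

Conservation of mass: C = (62.00·0.2100 + 9.640·10.80) / 71.64 = 117.1/71.64 = 1.635 mg/L.
Half-life 0.402 d → k = ln 2 / 0.402 = 1.724 d⁻¹.
Applying C = C₀e^(−kt): 1.635 × 0.1648 = 0.2694 mg/L.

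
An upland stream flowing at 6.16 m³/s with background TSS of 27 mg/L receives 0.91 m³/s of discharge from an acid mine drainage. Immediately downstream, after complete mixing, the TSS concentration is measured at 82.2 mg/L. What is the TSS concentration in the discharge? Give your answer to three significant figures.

456 mg/L

Mass balance: 6.160·27.00 + 0.9100·Cₑ = 7.070·82.20
→ Cₑ = (7.070·82.20 − 6.160·27.00) / 0.9100 = 455.9 mg/L.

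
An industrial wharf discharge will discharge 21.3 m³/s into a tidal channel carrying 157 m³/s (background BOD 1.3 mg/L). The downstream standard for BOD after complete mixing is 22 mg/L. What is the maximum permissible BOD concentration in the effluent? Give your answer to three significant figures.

175 mg/L

At the limit, (Qr·Cr + Qe·Cₑ)/(Qr + Qe) = 22:
Cₑ = (178.3·22 − 157.0·1.300) / 21.30 = 174.6 mg/L.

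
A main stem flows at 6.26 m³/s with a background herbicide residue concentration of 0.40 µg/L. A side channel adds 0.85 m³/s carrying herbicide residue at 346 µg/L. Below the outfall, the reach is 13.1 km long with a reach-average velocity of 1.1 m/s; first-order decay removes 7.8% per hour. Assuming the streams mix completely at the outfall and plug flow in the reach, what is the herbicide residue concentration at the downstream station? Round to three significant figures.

Conservation of mass: C = (6.260·0.4000 + 0.8500·346.0) / 7.110 = 296.6/7.110 = 41.72 µg/L.
Travel time t = 13.1·1000 / 1.1 = 11910 s = 3.308 h.
7.8%/h lost → k = −ln(1 − 0.078) = 0.08121 h⁻¹.
First-order decay: C = 41.72·exp(−k·t) = 41.72·0.7644 = 31.89 µg/L.

31.9 µg/L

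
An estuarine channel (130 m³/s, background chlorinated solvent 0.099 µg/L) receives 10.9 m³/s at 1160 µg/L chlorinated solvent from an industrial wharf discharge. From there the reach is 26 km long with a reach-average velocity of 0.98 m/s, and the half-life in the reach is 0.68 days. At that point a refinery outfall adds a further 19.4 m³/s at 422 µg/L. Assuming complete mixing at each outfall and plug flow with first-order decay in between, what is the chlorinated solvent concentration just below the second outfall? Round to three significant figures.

Mass balance: C = (130.0·0.09900 + 10.90·1160) / 140.9 = 12660/140.9 = 89.83 µg/L; combined flow 140.9 m³/s.
Travel time t = 26·1000 / 0.98 = 26530 s = 7.370 h.
Half-life 0.68 d → k = ln 2 / 0.68 = 1.019 d⁻¹.
First-order decay: C = 89.83·exp(−k·t) = 89.83·0.7312 = 65.69 µg/L.
Second outfall: C = (140.9·65.69 + 19.40·422.0)/160.3 = 108.8 µg/L.

109 µg/L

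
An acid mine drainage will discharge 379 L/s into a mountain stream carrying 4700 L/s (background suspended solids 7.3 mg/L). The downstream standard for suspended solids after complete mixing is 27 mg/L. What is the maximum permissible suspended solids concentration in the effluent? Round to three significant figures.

At the limit, (Qr·Cr + Qe·Cₑ)/(Qr + Qe) = 27:
Cₑ = (5079·27 − 4700·7.300) / 379.0 = 271.3 mg/L.

271 mg/L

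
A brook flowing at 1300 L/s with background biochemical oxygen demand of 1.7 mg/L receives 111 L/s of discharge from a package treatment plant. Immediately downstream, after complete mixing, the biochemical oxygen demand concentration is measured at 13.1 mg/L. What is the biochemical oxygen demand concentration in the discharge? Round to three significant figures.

Mass balance: 1300·1.700 + 111.0·Cₑ = 1411·13.10
→ Cₑ = (1411·13.10 − 1300·1.700) / 111.0 = 146.6 mg/L.

147 mg/L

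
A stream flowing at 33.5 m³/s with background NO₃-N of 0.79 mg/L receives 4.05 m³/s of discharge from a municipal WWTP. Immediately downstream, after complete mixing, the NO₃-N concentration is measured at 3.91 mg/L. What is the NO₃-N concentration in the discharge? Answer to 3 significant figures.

29.7 mg/L

Mass balance: 33.50·0.7900 + 4.050·Cₑ = 37.55·3.910
→ Cₑ = (37.55·3.910 − 33.50·0.7900) / 4.050 = 29.72 mg/L.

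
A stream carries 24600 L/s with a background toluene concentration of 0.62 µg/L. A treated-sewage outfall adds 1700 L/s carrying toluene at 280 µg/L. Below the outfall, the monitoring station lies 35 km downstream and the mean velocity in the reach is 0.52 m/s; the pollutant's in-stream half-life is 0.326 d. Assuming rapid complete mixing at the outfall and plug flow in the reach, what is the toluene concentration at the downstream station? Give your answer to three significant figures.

3.56 µg/L

Conservation of mass: C = (24600·0.6200 + 1700·280.0) / 26300 = 491300/26300 = 18.68 µg/L.
Travel time t = 35·1000 / 0.52 = 67310 s = 18.70 h.
Half-life 0.326 d → k = ln 2 / 0.326 = 2.126 d⁻¹.
Applying C = C₀e^(−kt): 18.68 × 0.1908 = 3.564 µg/L.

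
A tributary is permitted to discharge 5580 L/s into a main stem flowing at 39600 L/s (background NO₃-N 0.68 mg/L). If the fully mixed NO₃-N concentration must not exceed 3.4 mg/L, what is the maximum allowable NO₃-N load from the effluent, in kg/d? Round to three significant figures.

10900 kg/d

Mass balance at the limit: 39600·0.6800 + 5580·Cₑ = 45180·3.4 → Cₑ = 22.70 mg/L.
5580 L/s = 5.580 m³/s. Load = 5.580 m³/s × 22.70 g/m³ × 86 400 s/d = 10950 kg/d.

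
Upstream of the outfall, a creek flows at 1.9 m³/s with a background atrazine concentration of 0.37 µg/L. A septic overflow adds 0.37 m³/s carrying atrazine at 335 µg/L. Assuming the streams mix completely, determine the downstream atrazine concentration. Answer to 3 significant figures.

After mixing, C = (1.900·0.3700 + 0.3700·335.0) / 2.270 = 124.7/2.270 = 54.91 µg/L.

54.9 µg/L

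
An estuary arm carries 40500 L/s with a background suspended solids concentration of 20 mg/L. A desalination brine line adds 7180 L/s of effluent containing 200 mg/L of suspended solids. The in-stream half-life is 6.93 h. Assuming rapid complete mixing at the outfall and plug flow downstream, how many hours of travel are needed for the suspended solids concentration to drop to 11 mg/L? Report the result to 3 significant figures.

14.5 h

Mixed concentration C = ΣQC/ΣQ = (40500·20.00 + 7180·200.0) / 47680 = 2246000/47680 = 47.11 mg/L.
Half-life 6.93 h → k = ln 2 / 6.93 = 0.1000 h⁻¹ = 2.401 d⁻¹.
47.11·exp(−k·t) = 11 → t = ln(47.11/11)/k = 52350 s = 14.54 h.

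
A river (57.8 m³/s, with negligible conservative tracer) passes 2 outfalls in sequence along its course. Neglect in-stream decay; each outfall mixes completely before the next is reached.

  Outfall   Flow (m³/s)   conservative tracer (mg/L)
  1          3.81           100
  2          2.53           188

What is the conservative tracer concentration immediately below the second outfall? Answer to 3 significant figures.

Outfall 1: combined Q = 61.61 m³/s; C = (57.80·0 + 3.810·100.0)/61.61 = 6.184 mg/L.
Outfall 2: combined Q = 64.14 m³/s; C = (61.61·6.184 + 2.530·188.0)/64.14 = 13.36 mg/L.

13.4 mg/L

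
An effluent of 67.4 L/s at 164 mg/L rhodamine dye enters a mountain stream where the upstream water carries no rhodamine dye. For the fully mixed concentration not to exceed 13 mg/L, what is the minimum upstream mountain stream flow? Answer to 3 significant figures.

783 L/s

Set C_mix = 13: (Q·0 + 67.40·164.0) / (Q + 67.40) = 13
→ Q = 67.40·(164.0 − 13)/(13 − 0) = 782.9 L/s.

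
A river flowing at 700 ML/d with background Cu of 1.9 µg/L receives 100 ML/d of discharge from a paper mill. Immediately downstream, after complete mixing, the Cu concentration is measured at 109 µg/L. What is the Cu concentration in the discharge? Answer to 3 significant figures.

Mass balance: 700.0·1.900 + 100.0·Cₑ = 800.0·109.0
→ Cₑ = (800.0·109.0 − 700.0·1.900) / 100.0 = 858.7 µg/L.

859 µg/L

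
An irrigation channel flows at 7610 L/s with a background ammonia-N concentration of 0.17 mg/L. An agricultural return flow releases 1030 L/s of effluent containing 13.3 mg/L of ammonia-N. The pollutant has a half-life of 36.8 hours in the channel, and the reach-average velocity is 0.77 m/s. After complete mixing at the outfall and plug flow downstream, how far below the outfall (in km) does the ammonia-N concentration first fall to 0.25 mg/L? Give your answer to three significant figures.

285 km

Mixed concentration C = ΣQC/ΣQ = (7610·0.1700 + 1030·13.30) / 8640 = 14990/8640 = 1.735 mg/L.
Half-life 36.8 h → k = ln 2 / 36.8 = 0.01884 h⁻¹ = 0.4521 d⁻¹.
Set 1.735·exp(−k·t) = 0.25 → t = ln(1.735/0.25)/k = 370300 s = 102.9 h.
Distance = v·t = 0.77·370300 = 285100 m = 285.1 km.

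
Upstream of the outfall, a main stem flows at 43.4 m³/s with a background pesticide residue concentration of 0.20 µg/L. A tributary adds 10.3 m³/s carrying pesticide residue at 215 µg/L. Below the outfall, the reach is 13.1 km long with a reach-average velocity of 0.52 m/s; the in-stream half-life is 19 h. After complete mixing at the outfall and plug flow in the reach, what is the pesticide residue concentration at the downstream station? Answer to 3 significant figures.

32.1 µg/L

Mixed concentration C = ΣQC/ΣQ = (43.40·0.2000 + 10.30·215.0) / 53.70 = 2223/53.70 = 41.40 µg/L.
Travel time t = 13.1·1000 / 0.52 = 25190 s = 6.998 h.
Half-life 19 h → k = ln 2 / 19 = 0.03648 h⁻¹ = 0.8756 d⁻¹.
First-order decay: C = 41.40·exp(−k·t) = 41.40·0.7747 = 32.07 µg/L.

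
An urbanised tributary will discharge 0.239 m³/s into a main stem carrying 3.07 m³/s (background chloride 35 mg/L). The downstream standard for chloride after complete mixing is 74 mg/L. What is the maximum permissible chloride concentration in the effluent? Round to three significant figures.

575 mg/L

At the limit, (Qr·Cr + Qe·Cₑ)/(Qr + Qe) = 74:
Cₑ = (3.309·74 − 3.070·35.00) / 0.2390 = 575.0 mg/L.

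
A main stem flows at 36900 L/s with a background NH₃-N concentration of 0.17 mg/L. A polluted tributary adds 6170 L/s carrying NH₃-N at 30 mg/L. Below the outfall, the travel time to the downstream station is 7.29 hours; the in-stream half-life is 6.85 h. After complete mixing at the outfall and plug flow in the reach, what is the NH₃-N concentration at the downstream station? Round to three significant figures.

2.12 mg/L

After mixing, C = (36900·0.1700 + 6170·30.00) / 43070 = 191400/43070 = 4.443 mg/L.
Half-life 6.85 h → k = ln 2 / 6.85 = 0.1012 h⁻¹ = 2.429 d⁻¹.
First-order decay: C = 4.443·exp(−k·t) = 4.443·0.4782 = 2.125 mg/L.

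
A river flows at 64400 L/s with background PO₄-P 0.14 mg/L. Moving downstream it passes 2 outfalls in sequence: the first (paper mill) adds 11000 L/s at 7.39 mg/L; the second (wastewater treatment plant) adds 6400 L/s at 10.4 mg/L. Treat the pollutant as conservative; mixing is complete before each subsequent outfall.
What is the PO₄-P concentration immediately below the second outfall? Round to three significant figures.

1.92 mg/L

Below outfall 1: Q → 75400 L/s, C = (64400·0.1400 + 11000·7.390)/75400 = 1.198 mg/L.
Below outfall 2: Q → 81800 L/s, C = (75400·1.198 + 6400·10.40)/81800 = 1.918 mg/L.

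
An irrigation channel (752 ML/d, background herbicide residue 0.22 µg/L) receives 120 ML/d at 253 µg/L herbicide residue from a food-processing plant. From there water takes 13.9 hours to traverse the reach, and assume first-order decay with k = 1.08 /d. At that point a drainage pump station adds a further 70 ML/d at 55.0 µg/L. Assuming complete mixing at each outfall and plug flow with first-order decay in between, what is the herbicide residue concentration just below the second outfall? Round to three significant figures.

After mixing, C = (752.0·0.2200 + 120.0·253.0) / 872.0 = 30530/872.0 = 35.01 µg/L; combined flow 872.0 ML/d.
After decay, C = 35.01 × e^(−kt) = 35.01 × 0.5350 = 18.73 µg/L.
Second outfall: C = (872.0·18.73 + 70.00·55.00)/942.0 = 21.42 µg/L.

21.4 µg/L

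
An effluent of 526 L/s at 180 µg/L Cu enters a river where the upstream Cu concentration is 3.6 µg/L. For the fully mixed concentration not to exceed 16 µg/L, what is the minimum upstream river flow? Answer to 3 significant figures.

6960 L/s

Set C_mix = 16: (Q·3.600 + 526.0·180.0) / (Q + 526.0) = 16
→ Q = 526.0·(180.0 − 16)/(16 − 3.600) = 6957 L/s.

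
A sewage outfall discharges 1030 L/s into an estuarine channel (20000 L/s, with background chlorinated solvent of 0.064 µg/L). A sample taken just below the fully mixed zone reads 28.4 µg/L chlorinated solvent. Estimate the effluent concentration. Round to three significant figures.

579 µg/L

Mass balance: 20000·0.06400 + 1030·Cₑ = 21030·28.40
→ Cₑ = (21030·28.40 − 20000·0.06400) / 1030 = 578.6 µg/L.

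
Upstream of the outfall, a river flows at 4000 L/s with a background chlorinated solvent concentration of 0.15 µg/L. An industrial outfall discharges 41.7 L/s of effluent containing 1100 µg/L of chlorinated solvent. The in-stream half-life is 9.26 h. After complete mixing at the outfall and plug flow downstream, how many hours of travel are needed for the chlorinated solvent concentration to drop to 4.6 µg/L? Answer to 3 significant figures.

Flow-weighted average: C = (4000·0.1500 + 41.70·1100) / 4042 = 46470/4042 = 11.50 µg/L.
Half-life 9.26 h → k = ln 2 / 9.26 = 0.07485 h⁻¹ = 1.796 d⁻¹.
11.50·exp(−k·t) = 4.6 → t = ln(11.50/4.6)/k = 44060 s = 12.24 h.

12.2 h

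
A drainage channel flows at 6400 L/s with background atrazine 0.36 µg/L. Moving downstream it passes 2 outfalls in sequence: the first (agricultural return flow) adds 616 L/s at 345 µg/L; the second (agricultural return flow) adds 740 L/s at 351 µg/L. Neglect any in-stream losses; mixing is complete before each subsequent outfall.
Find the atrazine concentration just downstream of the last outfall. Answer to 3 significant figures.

Outfall 1: combined Q = 7016 L/s; C = (6400·0.3600 + 616.0·345.0)/7016 = 30.62 µg/L.
Outfall 2: combined Q = 7756 L/s; C = (7016·30.62 + 740.0·351.0)/7756 = 61.19 µg/L.

61.2 µg/L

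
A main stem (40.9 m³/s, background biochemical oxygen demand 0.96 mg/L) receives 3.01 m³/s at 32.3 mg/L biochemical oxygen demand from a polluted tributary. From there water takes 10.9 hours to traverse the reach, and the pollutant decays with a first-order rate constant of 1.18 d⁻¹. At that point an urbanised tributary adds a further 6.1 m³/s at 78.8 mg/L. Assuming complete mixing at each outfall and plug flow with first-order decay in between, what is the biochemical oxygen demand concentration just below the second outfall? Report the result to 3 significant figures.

11.2 mg/L

Mixed concentration C = ΣQC/ΣQ = (40.90·0.9600 + 3.010·32.30) / 43.91 = 136.5/43.91 = 3.108 mg/L; combined flow 43.91 m³/s.
After decay, C = 3.108 × e^(−kt) = 3.108 × 0.5851 = 1.819 mg/L.
Second outfall: C = (43.91·1.819 + 6.100·78.80)/50.01 = 11.21 mg/L.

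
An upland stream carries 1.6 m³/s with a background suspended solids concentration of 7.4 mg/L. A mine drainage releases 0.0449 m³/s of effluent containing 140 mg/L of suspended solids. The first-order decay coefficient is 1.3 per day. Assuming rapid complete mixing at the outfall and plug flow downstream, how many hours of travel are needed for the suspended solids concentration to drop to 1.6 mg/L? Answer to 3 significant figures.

Mixed concentration C = ΣQC/ΣQ = (1.600·7.400 + 0.04490·140.0) / 1.645 = 18.13/1.645 = 11.02 mg/L.
11.02·exp(−k·t) = 1.6 → t = ln(11.02/1.6)/k = 128200 s = 35.62 h.

35.6 h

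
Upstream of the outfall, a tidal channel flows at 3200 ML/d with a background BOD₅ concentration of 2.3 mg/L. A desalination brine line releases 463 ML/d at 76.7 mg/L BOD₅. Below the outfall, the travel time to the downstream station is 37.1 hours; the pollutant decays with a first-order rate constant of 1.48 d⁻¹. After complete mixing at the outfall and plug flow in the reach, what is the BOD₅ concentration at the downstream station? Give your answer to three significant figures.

Mass balance: C = (3200·2.300 + 463.0·76.70) / 3663 = 42870/3663 = 11.70 mg/L.
Decay over the reach: 11.70·exp(−kt) = 11.70·0.1015 = 1.188 mg/L.

1.19 mg/L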